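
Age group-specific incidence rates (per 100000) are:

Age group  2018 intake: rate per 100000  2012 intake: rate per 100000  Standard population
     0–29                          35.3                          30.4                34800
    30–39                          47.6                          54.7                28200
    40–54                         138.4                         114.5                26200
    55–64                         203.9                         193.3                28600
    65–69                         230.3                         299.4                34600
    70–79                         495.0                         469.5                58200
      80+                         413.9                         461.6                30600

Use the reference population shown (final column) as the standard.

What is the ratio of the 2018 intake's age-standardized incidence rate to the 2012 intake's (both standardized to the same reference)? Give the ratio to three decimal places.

0.977

Standard total = 241200; weights = 0.1443, 0.1169, 0.1086, 0.1186, 0.1434, 0.2413, 0.1269.
The 2018 intake: 0.1443×35.3 + 0.1169×47.6 + 0.1086×138.4 + 0.1186×203.9 + 0.1434×230.3 + 0.2413×495.0 + 0.1269×413.9 = 254.8553 per 100000.
The 2012 intake: 0.1443×30.4 + 0.1169×54.7 + 0.1086×114.5 + 0.1186×193.3 + 0.1434×299.4 + 0.2413×469.5 + 0.1269×461.6 = 260.9363 per 100000.
Ratio = 254.8553 ÷ 260.9363 = 0.97670.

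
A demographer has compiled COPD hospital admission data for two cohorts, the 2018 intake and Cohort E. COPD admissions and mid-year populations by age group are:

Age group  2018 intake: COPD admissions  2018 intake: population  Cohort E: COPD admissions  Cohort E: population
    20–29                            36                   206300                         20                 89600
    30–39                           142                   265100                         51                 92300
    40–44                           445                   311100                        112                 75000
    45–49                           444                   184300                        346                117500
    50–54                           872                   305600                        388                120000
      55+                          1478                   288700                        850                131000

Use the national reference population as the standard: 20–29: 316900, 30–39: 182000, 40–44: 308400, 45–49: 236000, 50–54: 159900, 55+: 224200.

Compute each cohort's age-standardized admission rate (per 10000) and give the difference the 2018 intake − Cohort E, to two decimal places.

Age-specific rates per 10000 for the 2018 intake: 1.75, 5.36, 14.30, 24.09, 28.53, 51.20.
For Cohort E: 2.23, 5.53, 14.93, 29.45, 32.33, 64.89.
Standard total = 1427400; weights = 0.2220, 0.1275, 0.2161, 0.1653, 0.1120, 0.1571.
The 2018 intake: 0.2220×1.75 + 0.1275×5.36 + 0.2161×14.30 + 0.1653×24.09 + 0.1120×28.53 + 0.1571×51.20 = 19.3816 per 10000.
Cohort E: 0.2220×2.23 + 0.1275×5.53 + 0.2161×14.93 + 0.1653×29.45 + 0.1120×32.33 + 0.1571×64.89 = 23.1087 per 10000.
Difference = 19.3816 − 23.1087 = -3.7271.

-3.73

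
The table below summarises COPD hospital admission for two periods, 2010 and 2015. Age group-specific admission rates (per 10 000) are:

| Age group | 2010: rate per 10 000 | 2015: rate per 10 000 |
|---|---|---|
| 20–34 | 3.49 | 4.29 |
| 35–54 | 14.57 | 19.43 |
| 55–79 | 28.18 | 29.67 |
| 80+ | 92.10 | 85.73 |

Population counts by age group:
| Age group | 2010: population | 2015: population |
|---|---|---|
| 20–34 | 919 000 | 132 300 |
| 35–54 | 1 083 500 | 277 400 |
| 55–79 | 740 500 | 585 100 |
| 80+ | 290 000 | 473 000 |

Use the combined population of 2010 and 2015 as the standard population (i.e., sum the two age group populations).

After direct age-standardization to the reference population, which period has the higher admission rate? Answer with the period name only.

Combined standard total = 4 500 800; weights = 0.2336, 0.3024, 0.2945, 0.1695.
2010: 0.2336×3.49 + 0.3024×14.57 + 0.2945×28.18 + 0.1695×92.10 = 29.1337 per 10 000.
2015: 0.2336×4.29 + 0.3024×19.43 + 0.2945×29.67 + 0.1695×85.73 = 30.1491 per 10 000.

2015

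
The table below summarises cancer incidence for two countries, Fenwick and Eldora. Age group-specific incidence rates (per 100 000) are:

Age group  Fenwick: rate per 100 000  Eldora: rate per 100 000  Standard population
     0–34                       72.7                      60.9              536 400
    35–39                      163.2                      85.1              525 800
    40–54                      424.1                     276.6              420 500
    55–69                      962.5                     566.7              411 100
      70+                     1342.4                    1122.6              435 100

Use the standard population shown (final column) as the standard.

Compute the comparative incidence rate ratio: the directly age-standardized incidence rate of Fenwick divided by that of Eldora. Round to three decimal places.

1.402

Standard total = 2 328 900; weights = 0.2303, 0.2258, 0.1806, 0.1765, 0.1868.
Fenwick: 0.2303×72.7 + 0.2258×163.2 + 0.1806×424.1 + 0.1765×962.5 + 0.1868×1342.4 = 550.8622 per 100 000.
Eldora: 0.2303×60.9 + 0.2258×85.1 + 0.1806×276.6 + 0.1765×566.7 + 0.1868×1122.6 = 392.9479 per 100 000.
Ratio = 550.8622 ÷ 392.9479 = 1.40187.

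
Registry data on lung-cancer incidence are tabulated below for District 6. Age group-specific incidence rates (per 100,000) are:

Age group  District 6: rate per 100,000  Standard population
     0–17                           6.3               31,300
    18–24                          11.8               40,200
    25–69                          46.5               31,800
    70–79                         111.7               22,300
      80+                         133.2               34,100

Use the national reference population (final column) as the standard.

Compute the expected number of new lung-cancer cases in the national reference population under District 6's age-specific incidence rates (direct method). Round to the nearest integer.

92

Expected new lung-cancer cases = Σ (standard pop × age-specific rate ÷ 100,000)
= 31,300×6.3/100,000 + 40,200×11.8/100,000 + 31,800×46.5/100,000 + 22,300×111.7/100,000 + 34,100×133.2/100,000
= 1.97 + 4.74 + 14.79 + 24.91 + 45.42 = 91.83.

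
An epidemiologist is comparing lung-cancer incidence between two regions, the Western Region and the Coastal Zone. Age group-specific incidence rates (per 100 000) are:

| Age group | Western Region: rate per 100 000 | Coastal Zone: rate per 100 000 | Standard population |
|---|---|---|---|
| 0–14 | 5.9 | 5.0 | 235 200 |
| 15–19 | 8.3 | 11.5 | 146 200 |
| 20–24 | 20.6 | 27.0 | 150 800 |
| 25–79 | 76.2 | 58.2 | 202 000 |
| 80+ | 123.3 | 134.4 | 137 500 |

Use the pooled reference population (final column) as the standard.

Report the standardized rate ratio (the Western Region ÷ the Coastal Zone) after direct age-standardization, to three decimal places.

1.024

Standard total = 871 700; weights = 0.2698, 0.1677, 0.1730, 0.2317, 0.1577.
The Western Region: 0.2698×5.9 + 0.1677×8.3 + 0.1730×20.6 + 0.2317×76.2 + 0.1577×123.3 = 43.6547 per 100 000.
The Coastal Zone: 0.2698×5.0 + 0.1677×11.5 + 0.1730×27.0 + 0.2317×58.2 + 0.1577×134.4 = 42.6354 per 100 000.
Ratio = 43.6547 ÷ 42.6354 = 1.02391.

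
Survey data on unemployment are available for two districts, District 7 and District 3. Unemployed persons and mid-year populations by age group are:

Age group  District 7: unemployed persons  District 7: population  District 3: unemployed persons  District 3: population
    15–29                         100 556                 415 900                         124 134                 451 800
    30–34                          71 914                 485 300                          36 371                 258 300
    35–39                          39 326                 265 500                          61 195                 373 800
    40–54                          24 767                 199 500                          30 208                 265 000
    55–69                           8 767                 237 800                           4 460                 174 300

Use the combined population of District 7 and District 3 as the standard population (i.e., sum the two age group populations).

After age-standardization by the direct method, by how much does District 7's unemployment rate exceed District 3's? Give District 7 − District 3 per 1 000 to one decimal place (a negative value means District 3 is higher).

Age-specific rates per 1 000 for District 7: 241.779, 148.185, 148.121, 124.145, 36.867.
For District 3: 274.754, 140.809, 163.711, 113.992, 25.588.
Combined standard total = 3 127 200; weights = 0.2775, 0.2378, 0.2044, 0.1485, 0.1318.
District 7: 0.2775×241.779 + 0.2378×148.185 + 0.2044×148.121 + 0.1485×124.145 + 0.1318×36.867 = 155.9011 per 1 000.
District 3: 0.2775×274.754 + 0.2378×140.809 + 0.2044×163.711 + 0.1485×113.992 + 0.1318×25.588 = 163.4895 per 1 000.
Difference = 155.9011 − 163.4895 = -7.5885.

-7.6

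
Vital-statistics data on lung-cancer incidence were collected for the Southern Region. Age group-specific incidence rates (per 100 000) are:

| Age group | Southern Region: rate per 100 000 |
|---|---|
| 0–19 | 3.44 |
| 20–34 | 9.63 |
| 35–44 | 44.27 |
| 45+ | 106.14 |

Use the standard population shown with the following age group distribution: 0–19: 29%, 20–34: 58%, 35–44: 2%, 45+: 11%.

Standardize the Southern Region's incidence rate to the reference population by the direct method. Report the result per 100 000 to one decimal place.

Standard weights: 0.29, 0.58, 0.02, 0.11.
Standardized rate: 0.2900×3.44 + 0.5800×9.63 + 0.0200×44.27 + 0.1100×106.14 = 19.1438 per 100 000.

19.1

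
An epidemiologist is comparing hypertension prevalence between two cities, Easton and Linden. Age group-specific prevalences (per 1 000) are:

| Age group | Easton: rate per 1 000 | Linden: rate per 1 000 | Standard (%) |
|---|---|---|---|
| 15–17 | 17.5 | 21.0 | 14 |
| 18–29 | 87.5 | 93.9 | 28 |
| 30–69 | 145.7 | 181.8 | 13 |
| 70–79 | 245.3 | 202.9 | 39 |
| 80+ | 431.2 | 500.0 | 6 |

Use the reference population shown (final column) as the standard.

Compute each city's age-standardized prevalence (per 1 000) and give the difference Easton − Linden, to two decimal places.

5.43

Standard weights: 0.14, 0.28, 0.13, 0.39, 0.06.
Easton: 0.1400×17.5 + 0.2800×87.5 + 0.1300×145.7 + 0.3900×245.3 + 0.0600×431.2 = 167.4300 per 1 000.
Linden: 0.1400×21.0 + 0.2800×93.9 + 0.1300×181.8 + 0.3900×202.9 + 0.0600×500.0 = 161.9970 per 1 000.
Difference = 167.4300 − 161.9970 = 5.4330.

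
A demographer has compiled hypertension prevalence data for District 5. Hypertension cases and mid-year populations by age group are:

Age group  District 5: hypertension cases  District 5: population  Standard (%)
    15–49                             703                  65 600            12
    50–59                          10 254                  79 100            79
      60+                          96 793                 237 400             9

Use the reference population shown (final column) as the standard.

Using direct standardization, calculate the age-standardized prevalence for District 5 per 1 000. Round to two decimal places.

140.39

Age-specific rates per 1 000 for District 5: 10.716, 129.633, 407.721.
Standard weights: 0.12, 0.79, 0.09.
Standardized rate: 0.1200×10.716 + 0.7900×129.633 + 0.0900×407.721 = 140.3912 per 1 000.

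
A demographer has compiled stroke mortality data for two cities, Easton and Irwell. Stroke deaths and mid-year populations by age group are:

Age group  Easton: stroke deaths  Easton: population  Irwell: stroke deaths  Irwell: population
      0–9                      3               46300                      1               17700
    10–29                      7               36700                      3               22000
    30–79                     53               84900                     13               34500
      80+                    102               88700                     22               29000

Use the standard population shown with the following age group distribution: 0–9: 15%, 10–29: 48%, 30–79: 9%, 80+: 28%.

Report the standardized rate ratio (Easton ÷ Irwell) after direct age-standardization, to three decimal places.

Age-specific rates per 100000 for Easton: 6.48, 19.07, 62.43, 114.99.
For Irwell: 5.65, 13.64, 37.68, 75.86.
Standard weights: 0.15, 0.48, 0.09, 0.28.
Easton: 0.1500×6.48 + 0.4800×19.07 + 0.0900×62.43 + 0.2800×114.99 = 47.9440 per 100000.
Irwell: 0.1500×5.65 + 0.4800×13.64 + 0.0900×37.68 + 0.2800×75.86 = 32.0256 per 100000.
Ratio = 47.9440 ÷ 32.0256 = 1.49705.

1.497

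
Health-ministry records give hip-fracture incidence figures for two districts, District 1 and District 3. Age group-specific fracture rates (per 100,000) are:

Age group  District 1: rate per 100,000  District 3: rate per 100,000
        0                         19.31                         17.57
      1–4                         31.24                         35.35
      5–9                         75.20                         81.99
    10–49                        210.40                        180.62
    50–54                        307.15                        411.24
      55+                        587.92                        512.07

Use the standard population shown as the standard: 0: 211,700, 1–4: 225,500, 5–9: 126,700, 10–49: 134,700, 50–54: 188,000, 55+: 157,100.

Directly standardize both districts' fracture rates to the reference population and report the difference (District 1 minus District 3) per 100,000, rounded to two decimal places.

Standard total = 1,043,700; weights = 0.2028, 0.2161, 0.1214, 0.1291, 0.1801, 0.1505.
District 1: 0.2028×19.31 + 0.2161×31.24 + 0.1214×75.20 + 0.1291×210.40 + 0.1801×307.15 + 0.1505×587.92 = 190.7710 per 100,000.
District 3: 0.2028×17.57 + 0.2161×35.35 + 0.1214×81.99 + 0.1291×180.62 + 0.1801×411.24 + 0.1505×512.07 = 195.6194 per 100,000.
Difference = 190.7710 − 195.6194 = -4.8484.

-4.85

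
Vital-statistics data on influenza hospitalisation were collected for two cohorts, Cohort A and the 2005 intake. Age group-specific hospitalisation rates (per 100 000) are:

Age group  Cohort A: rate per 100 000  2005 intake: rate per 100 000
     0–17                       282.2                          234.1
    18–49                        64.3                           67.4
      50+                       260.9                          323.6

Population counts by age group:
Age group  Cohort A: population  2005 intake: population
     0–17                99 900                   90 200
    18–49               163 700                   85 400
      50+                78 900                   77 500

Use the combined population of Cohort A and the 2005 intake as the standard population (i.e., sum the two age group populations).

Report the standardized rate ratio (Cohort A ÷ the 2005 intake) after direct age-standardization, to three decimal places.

0.987

Combined standard total = 595 600; weights = 0.3192, 0.4182, 0.2626.
Cohort A: 0.3192×282.2 + 0.4182×64.3 + 0.2626×260.9 = 185.4737 per 100 000.
The 2005 intake: 0.3192×234.1 + 0.4182×67.4 + 0.2626×323.6 = 187.8825 per 100 000.
Ratio = 185.4737 ÷ 187.8825 = 0.98718.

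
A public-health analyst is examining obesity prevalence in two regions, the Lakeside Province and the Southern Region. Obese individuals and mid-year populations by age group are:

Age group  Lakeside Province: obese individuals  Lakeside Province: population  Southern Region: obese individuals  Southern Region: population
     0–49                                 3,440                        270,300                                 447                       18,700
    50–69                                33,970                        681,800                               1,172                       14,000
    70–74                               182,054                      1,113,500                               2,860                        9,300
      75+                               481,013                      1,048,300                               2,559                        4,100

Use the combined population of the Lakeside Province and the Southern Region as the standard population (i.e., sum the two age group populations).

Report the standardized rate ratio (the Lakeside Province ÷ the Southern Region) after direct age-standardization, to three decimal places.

Age-specific rates per 1,000 for the Lakeside Province: 12.727, 49.824, 163.497, 458.851.
For the Southern Region: 23.904, 83.714, 307.527, 624.146.
Combined standard total = 3,160,000; weights = 0.0915, 0.2202, 0.3553, 0.3330.
The Lakeside Province: 0.0915×12.727 + 0.2202×49.824 + 0.3553×163.497 + 0.3330×458.851 = 223.0425 per 1,000.
The Southern Region: 0.0915×23.904 + 0.2202×83.714 + 0.3553×307.527 + 0.3330×624.146 = 337.7530 per 1,000.
Ratio = 223.0425 ÷ 337.7530 = 0.66037.

0.660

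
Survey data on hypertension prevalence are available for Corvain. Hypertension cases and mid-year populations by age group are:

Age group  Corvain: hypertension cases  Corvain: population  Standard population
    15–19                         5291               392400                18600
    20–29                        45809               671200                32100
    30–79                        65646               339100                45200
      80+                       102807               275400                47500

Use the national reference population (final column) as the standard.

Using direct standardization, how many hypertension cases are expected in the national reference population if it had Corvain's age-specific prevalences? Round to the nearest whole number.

Age-specific rates per 1000 for Corvain: 13.484, 68.249, 193.589, 373.301.
Expected hypertension cases = Σ (standard pop × age-specific rate ÷ 1000)
= 18600×13.484/1000 + 32100×68.249/1000 + 45200×193.589/1000 + 47500×373.301/1000
= 250.80 + 2190.81 + 8750.22 + 17731.78 = 28923.60.

28924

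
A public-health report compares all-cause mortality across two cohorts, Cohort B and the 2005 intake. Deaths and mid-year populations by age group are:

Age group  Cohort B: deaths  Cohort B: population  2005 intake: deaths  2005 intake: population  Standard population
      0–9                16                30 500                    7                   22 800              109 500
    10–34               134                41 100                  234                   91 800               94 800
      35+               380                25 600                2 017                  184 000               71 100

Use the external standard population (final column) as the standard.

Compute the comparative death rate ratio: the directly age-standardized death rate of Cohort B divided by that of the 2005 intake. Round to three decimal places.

1.348

Age-specific rates per 100 000 for Cohort B: 52.46, 326.03, 1484.38.
For the 2005 intake: 30.70, 254.90, 1096.20.
Standard total = 275 400; weights = 0.3976, 0.3442, 0.2582.
Cohort B: 0.3976×52.46 + 0.3442×326.03 + 0.2582×1484.38 = 516.3085 per 100 000.
The 2005 intake: 0.3976×30.70 + 0.3442×254.90 + 0.2582×1096.20 = 382.9559 per 100 000.
Ratio = 516.3085 ÷ 382.9559 = 1.34822.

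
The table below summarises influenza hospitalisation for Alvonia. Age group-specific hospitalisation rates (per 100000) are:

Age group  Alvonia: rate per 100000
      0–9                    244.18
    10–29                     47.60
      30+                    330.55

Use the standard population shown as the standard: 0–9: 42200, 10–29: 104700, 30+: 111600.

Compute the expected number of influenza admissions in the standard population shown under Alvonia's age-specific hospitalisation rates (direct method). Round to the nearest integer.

522

Expected influenza admissions = Σ (standard pop × age-specific rate ÷ 100000)
= 42200×244.18/100000 + 104700×47.60/100000 + 111600×330.55/100000
= 103.04 + 49.84 + 368.89 = 521.77.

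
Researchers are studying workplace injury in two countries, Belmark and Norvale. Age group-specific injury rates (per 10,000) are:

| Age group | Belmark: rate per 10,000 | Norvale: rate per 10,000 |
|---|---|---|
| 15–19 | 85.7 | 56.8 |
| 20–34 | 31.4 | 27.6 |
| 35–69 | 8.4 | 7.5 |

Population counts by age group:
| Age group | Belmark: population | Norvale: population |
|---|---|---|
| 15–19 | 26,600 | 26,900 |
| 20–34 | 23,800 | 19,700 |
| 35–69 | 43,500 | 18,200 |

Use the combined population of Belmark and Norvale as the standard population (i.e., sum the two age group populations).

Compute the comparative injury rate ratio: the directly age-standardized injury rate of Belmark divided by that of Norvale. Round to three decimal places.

Combined standard total = 158,700; weights = 0.3371, 0.2741, 0.3888.
Belmark: 0.3371×85.7 + 0.2741×31.4 + 0.3888×8.4 = 40.7633 per 10,000.
Norvale: 0.3371×56.8 + 0.2741×27.6 + 0.3888×7.5 = 29.6292 per 10,000.
Ratio = 40.7633 ÷ 29.6292 = 1.37578.

1.376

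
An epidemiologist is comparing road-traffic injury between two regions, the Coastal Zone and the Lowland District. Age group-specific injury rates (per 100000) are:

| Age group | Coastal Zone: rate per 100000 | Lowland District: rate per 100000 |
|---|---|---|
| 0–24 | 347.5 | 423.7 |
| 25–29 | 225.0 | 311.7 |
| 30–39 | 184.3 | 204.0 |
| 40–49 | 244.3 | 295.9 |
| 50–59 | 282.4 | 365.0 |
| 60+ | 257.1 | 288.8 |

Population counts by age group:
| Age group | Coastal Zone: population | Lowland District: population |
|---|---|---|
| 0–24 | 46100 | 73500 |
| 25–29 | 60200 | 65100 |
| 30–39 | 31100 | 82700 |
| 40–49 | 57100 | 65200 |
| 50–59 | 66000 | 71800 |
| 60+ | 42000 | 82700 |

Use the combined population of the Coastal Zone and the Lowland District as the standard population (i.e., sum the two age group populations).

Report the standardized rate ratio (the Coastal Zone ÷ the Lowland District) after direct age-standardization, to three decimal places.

Combined standard total = 743500; weights = 0.1609, 0.1685, 0.1531, 0.1645, 0.1853, 0.1677.
The Coastal Zone: 0.1609×347.5 + 0.1685×225.0 + 0.1531×184.3 + 0.1645×244.3 + 0.1853×282.4 + 0.1677×257.1 = 257.6729 per 100000.
The Lowland District: 0.1609×423.7 + 0.1685×311.7 + 0.1531×204.0 + 0.1645×295.9 + 0.1853×365.0 + 0.1677×288.8 = 316.6707 per 100000.
Ratio = 257.6729 ÷ 316.6707 = 0.81369.

0.814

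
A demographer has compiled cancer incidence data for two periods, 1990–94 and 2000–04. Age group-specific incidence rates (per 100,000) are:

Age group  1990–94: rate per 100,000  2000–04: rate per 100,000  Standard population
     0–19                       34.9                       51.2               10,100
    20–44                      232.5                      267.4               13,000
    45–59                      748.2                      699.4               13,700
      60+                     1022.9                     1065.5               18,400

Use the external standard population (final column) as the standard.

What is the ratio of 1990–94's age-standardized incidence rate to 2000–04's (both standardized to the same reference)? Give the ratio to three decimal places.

Standard total = 55,200; weights = 0.1830, 0.2355, 0.2482, 0.3333.
1990–94: 0.1830×34.9 + 0.2355×232.5 + 0.2482×748.2 + 0.3333×1022.9 = 587.8024 per 100,000.
2000–04: 0.1830×51.2 + 0.2355×267.4 + 0.2482×699.4 + 0.3333×1065.5 = 601.0924 per 100,000.
Ratio = 587.8024 ÷ 601.0924 = 0.97789.

0.978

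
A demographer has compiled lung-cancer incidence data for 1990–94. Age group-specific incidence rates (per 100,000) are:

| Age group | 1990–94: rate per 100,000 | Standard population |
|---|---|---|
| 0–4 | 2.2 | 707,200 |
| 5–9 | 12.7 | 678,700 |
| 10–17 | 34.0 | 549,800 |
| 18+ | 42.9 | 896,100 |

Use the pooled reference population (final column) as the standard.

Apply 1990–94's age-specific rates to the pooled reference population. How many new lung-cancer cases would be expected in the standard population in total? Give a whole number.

Expected new lung-cancer cases = Σ (standard pop × age-specific rate ÷ 100,000)
= 707,200×2.2/100,000 + 678,700×12.7/100,000 + 549,800×34.0/100,000 + 896,100×42.9/100,000
= 15.56 + 86.19 + 186.93 + 384.43 = 673.11.

673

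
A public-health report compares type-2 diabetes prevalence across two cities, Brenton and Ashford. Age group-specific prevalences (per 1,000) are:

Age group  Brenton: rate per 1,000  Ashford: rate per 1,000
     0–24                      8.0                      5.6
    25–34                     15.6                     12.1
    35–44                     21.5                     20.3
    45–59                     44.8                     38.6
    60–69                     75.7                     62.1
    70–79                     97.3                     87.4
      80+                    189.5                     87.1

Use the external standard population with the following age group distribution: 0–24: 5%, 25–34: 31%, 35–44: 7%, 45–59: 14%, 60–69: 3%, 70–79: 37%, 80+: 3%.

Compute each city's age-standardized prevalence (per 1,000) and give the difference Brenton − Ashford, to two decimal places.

9.30

Standard weights: 0.05, 0.31, 0.07, 0.14, 0.03, 0.37, 0.03.
Brenton: 0.0500×8.0 + 0.3100×15.6 + 0.0700×21.5 + 0.1400×44.8 + 0.0300×75.7 + 0.3700×97.3 + 0.0300×189.5 = 56.9700 per 1,000.
Ashford: 0.0500×5.6 + 0.3100×12.1 + 0.0700×20.3 + 0.1400×38.6 + 0.0300×62.1 + 0.3700×87.4 + 0.0300×87.1 = 47.6700 per 1,000.
Difference = 56.9700 − 47.6700 = 9.3000.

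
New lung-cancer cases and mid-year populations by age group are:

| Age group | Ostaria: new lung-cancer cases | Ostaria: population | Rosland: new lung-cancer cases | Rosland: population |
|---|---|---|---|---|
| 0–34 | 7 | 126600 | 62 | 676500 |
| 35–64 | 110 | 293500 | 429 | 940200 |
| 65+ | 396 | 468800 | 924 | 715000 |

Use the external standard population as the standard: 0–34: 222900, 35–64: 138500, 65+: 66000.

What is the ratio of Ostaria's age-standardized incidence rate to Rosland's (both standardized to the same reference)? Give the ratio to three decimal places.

0.710

Age-specific rates per 100000 for Ostaria: 5.53, 37.48, 84.47.
For Rosland: 9.16, 45.63, 129.23.
Standard total = 427400; weights = 0.5215, 0.3241, 0.1544.
Ostaria: 0.5215×5.53 + 0.3241×37.48 + 0.1544×84.47 = 28.0729 per 100000.
Rosland: 0.5215×9.16 + 0.3241×45.63 + 0.1544×129.23 = 39.5218 per 100000.
Ratio = 28.0729 ÷ 39.5218 = 0.71031.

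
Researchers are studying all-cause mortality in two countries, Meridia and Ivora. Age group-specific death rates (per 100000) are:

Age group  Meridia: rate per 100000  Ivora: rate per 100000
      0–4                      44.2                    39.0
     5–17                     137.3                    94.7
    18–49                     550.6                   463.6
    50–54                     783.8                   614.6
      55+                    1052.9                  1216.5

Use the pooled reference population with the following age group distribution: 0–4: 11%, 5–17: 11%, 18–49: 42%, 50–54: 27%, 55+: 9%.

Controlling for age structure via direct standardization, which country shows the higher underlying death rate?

Standard weights: 0.11, 0.11, 0.42, 0.27, 0.09.
Meridia: 0.1100×44.2 + 0.1100×137.3 + 0.4200×550.6 + 0.2700×783.8 + 0.0900×1052.9 = 557.6040 per 100000.
Ivora: 0.1100×39.0 + 0.1100×94.7 + 0.4200×463.6 + 0.2700×614.6 + 0.0900×1216.5 = 484.8460 per 100000.

Meridia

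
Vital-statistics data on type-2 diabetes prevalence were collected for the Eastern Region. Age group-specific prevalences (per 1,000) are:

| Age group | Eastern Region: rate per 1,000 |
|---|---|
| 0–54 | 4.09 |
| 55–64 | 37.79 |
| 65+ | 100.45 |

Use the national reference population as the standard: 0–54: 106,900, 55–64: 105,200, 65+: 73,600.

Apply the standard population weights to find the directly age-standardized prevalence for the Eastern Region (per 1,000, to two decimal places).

Standard total = 285,700; weights = 0.3742, 0.3682, 0.2576.
Standardized rate: 0.3742×4.09 + 0.3682×37.79 + 0.2576×100.45 = 41.3225 per 1,000.

41.32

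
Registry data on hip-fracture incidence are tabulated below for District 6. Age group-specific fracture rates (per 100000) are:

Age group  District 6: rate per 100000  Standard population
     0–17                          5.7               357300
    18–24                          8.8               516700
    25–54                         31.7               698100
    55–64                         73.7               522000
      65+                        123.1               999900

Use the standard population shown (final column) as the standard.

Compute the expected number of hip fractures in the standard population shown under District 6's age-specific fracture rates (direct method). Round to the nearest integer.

1903

Expected hip fractures = Σ (standard pop × age-specific rate ÷ 100000)
= 357300×5.7/100000 + 516700×8.8/100000 + 698100×31.7/100000 + 522000×73.7/100000 + 999900×123.1/100000
= 20.37 + 45.47 + 221.30 + 384.71 + 1230.88 = 1902.72.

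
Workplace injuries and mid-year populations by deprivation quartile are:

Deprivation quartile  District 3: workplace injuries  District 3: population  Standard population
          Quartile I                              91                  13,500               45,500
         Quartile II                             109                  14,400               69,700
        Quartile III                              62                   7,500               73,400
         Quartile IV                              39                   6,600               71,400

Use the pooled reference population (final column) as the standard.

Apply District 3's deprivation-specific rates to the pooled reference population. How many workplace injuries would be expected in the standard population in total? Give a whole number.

1863

Deprivation-specific rates per 10,000 for District 3: 67.41, 75.69, 82.67, 59.09.
Expected workplace injuries = Σ (standard pop × deprivation-specific rate ÷ 10,000)
= 45,500×67.41/10,000 + 69,700×75.69/10,000 + 73,400×82.67/10,000 + 71,400×59.09/10,000
= 306.70 + 527.59 + 606.77 + 421.91 = 1862.98.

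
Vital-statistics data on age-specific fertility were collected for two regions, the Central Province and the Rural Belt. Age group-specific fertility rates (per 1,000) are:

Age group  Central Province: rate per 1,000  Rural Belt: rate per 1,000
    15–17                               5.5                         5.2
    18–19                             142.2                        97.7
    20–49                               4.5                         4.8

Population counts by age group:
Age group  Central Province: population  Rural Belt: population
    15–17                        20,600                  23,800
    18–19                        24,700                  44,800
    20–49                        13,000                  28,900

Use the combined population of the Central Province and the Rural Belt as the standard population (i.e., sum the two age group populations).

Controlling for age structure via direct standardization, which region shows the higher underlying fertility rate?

Central Province

Combined standard total = 155,800; weights = 0.2850, 0.4461, 0.2689.
The Central Province: 0.2850×5.5 + 0.4461×142.2 + 0.2689×4.5 = 66.2108 per 1,000.
The Rural Belt: 0.2850×5.2 + 0.4461×97.7 + 0.2689×4.8 = 46.3553 per 1,000.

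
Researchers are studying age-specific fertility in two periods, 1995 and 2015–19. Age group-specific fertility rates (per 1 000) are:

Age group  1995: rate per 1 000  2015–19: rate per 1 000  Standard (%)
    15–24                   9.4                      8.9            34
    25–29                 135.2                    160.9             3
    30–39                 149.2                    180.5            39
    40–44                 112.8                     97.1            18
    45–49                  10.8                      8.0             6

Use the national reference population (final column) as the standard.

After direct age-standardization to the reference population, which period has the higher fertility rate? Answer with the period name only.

2015–19

Standard weights: 0.34, 0.03, 0.39, 0.18, 0.06.
1995: 0.3400×9.4 + 0.0300×135.2 + 0.3900×149.2 + 0.1800×112.8 + 0.0600×10.8 = 86.3920 per 1 000.
2015–19: 0.3400×8.9 + 0.0300×160.9 + 0.3900×180.5 + 0.1800×97.1 + 0.0600×8.0 = 96.2060 per 1 000.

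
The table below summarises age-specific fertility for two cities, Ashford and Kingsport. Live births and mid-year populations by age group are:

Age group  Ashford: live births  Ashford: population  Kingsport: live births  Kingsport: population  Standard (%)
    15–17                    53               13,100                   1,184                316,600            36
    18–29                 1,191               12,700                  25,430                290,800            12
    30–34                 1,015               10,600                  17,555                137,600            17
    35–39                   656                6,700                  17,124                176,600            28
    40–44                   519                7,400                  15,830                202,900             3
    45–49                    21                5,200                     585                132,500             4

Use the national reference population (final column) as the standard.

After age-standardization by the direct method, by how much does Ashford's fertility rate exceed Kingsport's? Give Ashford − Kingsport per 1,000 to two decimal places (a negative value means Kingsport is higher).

-4.53

Age-specific rates per 1,000 for Ashford: 4.046, 93.780, 95.755, 97.910, 70.135, 4.038.
For Kingsport: 3.740, 87.448, 127.580, 96.965, 78.019, 4.415.
Standard weights: 0.36, 0.12, 0.17, 0.28, 0.03, 0.04.
Ashford: 0.3600×4.046 + 0.1200×93.780 + 0.1700×95.755 + 0.2800×97.910 + 0.0300×70.135 + 0.0400×4.038 = 58.6689 per 1,000.
Kingsport: 0.3600×3.740 + 0.1200×87.448 + 0.1700×127.580 + 0.2800×96.965 + 0.0300×78.019 + 0.0400×4.415 = 63.1960 per 1,000.
Difference = 58.6689 − 63.1960 = -4.5272.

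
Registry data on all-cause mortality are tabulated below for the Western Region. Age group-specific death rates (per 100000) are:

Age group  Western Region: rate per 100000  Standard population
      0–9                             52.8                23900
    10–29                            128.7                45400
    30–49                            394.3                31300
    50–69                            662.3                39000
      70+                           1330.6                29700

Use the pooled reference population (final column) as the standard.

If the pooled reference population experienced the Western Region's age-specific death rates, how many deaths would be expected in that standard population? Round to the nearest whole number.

Expected deaths = Σ (standard pop × age-specific rate ÷ 100000)
= 23900×52.8/100000 + 45400×128.7/100000 + 31300×394.3/100000 + 39000×662.3/100000 + 29700×1330.6/100000
= 12.62 + 58.43 + 123.42 + 258.30 + 395.19 = 847.95.

848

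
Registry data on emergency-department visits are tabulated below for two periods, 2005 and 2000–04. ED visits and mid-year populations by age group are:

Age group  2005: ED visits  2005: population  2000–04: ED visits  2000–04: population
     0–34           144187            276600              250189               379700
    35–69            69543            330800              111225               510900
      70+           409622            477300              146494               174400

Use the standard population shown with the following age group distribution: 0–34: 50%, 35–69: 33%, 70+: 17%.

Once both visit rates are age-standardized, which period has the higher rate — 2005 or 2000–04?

2000–04

Age-specific rates per 1000 for 2005: 521.283, 210.227, 858.207.
For 2000–04: 658.912, 217.704, 839.989.
Standard weights: 0.50, 0.33, 0.17.
2005: 0.5000×521.283 + 0.3300×210.227 + 0.1700×858.207 = 475.9117 per 1000.
2000–04: 0.5000×658.912 + 0.3300×217.704 + 0.1700×839.989 = 544.0965 per 1000.
The crude rates (574.68 vs 476.91) would put 2005 higher, but that reflects its age composition; once standardized to a common age structure, 2000–04 has the higher underlying rate.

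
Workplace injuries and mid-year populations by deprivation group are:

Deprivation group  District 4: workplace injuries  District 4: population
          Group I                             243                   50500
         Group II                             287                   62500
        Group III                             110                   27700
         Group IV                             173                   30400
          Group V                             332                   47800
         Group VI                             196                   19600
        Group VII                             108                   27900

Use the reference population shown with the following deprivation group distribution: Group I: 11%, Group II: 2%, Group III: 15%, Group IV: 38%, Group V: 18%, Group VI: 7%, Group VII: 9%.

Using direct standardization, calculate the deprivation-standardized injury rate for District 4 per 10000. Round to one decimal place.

Deprivation-specific rates per 10000 for District 4: 48.12, 45.92, 39.71, 56.91, 69.46, 100.00, 38.71.
Standard weights: 0.11, 0.02, 0.15, 0.38, 0.18, 0.07, 0.09.
Standardized rate: 0.1100×48.12 + 0.0200×45.92 + 0.1500×39.71 + 0.3800×56.91 + 0.1800×69.46 + 0.0700×100.00 + 0.0900×38.71 = 56.7791 per 10000.

56.8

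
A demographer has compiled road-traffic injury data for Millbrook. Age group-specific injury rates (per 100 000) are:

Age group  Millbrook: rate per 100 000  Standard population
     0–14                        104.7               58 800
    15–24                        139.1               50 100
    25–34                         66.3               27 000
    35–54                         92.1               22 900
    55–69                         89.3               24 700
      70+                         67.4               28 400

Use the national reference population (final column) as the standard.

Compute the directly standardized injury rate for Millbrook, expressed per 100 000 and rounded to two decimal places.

Standard total = 211 900; weights = 0.2775, 0.2364, 0.1274, 0.1081, 0.1166, 0.1340.
Standardized rate: 0.2775×104.7 + 0.2364×139.1 + 0.1274×66.3 + 0.1081×92.1 + 0.1166×89.3 + 0.1340×67.4 = 99.7845 per 100 000.

99.78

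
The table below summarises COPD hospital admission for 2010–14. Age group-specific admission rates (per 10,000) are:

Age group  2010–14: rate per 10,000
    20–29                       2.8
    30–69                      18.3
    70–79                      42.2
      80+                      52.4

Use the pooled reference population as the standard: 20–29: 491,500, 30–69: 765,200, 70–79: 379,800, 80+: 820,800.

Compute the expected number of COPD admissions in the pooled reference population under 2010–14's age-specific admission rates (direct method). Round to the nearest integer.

7442

Expected COPD admissions = Σ (standard pop × age-specific rate ÷ 10,000)
= 491,500×2.8/10,000 + 765,200×18.3/10,000 + 379,800×42.2/10,000 + 820,800×52.4/10,000
= 137.62 + 1400.32 + 1602.76 + 4300.99 = 7441.68.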